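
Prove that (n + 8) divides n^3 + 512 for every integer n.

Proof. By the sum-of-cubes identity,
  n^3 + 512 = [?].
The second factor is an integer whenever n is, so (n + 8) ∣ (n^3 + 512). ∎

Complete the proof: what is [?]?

(n + 8)(n^2 - 8n + 64)

a^3 + b^3 = (a + b)(a^2 - ab + b^2). With a = n, b = 8:
n^3 + 512 = (n + 8)(n^2 - 8n + 64).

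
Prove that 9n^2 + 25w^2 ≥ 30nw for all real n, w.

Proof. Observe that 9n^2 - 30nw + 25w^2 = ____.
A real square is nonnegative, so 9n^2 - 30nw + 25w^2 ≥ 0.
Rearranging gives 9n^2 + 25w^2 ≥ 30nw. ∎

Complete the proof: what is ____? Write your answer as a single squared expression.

The leading and trailing coefficients are 3^2 and 5^2, and 30 = 2·3·5, so the trinomial is (3n - 5w)^2.
Hence 9n^2 - 30nw + 25w^2 ≥ 0.

(3n - 5w)^2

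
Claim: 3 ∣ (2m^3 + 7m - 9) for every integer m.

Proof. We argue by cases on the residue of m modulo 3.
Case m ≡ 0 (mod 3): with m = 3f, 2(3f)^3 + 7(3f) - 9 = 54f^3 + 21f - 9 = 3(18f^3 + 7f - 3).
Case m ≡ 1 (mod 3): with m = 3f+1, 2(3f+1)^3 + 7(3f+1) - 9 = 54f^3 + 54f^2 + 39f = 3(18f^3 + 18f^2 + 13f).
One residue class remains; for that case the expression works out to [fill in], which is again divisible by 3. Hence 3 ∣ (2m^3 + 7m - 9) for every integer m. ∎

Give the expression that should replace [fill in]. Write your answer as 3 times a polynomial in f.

Only m ≡ 2 (mod 3) is unaccounted for. Put m = 3f+2:
2(3f+2)^3 + 7(3f+2) - 9 expands to 54f^3 + 108f^2 + 93f + 21,
and factoring out 3 leaves 3(18f^3 + 36f^2 + 31f + 7).

3(18f^3 + 36f^2 + 31f + 7)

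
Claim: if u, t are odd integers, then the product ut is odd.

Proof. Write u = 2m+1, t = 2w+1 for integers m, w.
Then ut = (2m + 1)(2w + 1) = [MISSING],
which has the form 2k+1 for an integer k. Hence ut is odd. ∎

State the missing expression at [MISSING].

2(2mw + m + w) + 1

(2m + 1)(2w + 1) = 4mw + 2m + 2w + 1
= 2(2mw + m + w) + 1.
Since 2mw + m + w is an integer, the product is of the form 2k+1 for an integer k.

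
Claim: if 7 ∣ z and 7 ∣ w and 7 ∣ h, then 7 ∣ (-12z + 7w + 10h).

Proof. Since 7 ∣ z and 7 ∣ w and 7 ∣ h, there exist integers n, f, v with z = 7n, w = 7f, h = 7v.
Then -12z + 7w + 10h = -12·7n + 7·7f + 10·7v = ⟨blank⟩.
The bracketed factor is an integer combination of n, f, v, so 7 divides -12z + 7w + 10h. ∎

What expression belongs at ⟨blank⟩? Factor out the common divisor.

7(7f - 12n + 10v)

Each term has a factor of 7: -12·7n + 7·7f + 10·7v = 7·(7f - 12n + 10v).
Since 7f - 12n + 10v is an integer, 7 ∣ (-12z + 7w + 10h).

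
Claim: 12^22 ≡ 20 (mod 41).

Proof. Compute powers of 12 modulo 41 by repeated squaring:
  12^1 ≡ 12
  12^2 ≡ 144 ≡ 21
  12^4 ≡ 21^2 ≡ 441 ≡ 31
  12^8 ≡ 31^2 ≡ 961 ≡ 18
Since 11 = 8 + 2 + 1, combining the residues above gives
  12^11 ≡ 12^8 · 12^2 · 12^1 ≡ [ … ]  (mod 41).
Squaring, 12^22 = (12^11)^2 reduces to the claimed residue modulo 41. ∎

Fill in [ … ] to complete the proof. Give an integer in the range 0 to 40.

Multiply the listed residues: 18 · 21 · 12 = 378 → 4536.
Reducing modulo 41: 4536 = 110·41 + 26, so 12^11 ≡ 26.

26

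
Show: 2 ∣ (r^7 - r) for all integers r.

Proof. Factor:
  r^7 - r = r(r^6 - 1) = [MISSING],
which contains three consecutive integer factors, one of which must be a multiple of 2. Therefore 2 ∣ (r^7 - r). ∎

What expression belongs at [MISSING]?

r^6 - 1 = (r^2 - 1)(r^4 + r^2 + 1), and r^2 - 1 = (r-1)(r+1).
So r(r^6 - 1) = (r - 1)r(r + 1)(r^4 + r^2 + 1).

(r - 1)r(r + 1)(r^4 + r^2 + 1)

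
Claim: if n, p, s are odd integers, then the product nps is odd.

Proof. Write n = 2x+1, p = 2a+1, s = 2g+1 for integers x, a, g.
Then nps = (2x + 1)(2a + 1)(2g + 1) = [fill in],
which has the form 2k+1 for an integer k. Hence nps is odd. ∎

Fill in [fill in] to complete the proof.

Expanding: (2x + 1)(2a + 1)(2g + 1) = 8agx + 4ag + 4ax + 2a + 4gx + 2g + 2x + 1.
Every term except the constant is even, so this is 2(4agx + 2ag + 2ax + a + 2gx + g + x) + 1,
and 4agx + 2ag + 2ax + a + 2gx + g + x ∈ ℤ gives the required form.

2(4agx + 2ag + 2ax + a + 2gx + g + x) + 1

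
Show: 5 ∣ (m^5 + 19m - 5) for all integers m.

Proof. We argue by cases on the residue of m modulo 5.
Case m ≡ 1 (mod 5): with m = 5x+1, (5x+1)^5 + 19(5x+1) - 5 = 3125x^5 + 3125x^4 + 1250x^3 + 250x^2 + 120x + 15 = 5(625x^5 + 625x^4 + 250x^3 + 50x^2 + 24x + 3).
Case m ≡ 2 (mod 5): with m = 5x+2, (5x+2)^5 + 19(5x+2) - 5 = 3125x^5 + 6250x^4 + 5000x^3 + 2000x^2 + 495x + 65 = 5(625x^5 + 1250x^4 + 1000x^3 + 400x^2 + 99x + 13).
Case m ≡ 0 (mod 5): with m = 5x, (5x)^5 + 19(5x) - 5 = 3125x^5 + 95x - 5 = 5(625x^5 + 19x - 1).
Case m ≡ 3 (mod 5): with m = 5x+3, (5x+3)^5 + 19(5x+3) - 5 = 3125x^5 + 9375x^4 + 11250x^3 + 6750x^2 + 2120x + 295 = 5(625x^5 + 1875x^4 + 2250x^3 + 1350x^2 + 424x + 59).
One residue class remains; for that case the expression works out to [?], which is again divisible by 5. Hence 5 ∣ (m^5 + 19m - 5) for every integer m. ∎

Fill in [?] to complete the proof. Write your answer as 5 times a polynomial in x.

5(625x^5 + 2500x^4 + 4000x^3 + 3200x^2 + 1299x + 219)

The residues treated are {1, 2, 0, 3}, so the missing case is m ≡ 4 (mod 5); write m = 5x+4.
Then (5x+4)^5 + 19(5x+4) - 5 = 3125x^5 + 12500x^4 + 20000x^3 + 16000x^2 + 6495x + 1095 = 5(625x^5 + 2500x^4 + 4000x^3 + 3200x^2 + 1299x + 219).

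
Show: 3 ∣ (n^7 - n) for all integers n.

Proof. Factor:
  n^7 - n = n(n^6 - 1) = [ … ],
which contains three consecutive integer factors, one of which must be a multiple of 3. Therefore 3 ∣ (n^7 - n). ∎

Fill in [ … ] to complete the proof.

n^6 - 1 = (n^2 - 1)(n^4 + n^2 + 1), and n^2 - 1 = (n-1)(n+1).
So n(n^6 - 1) = (n - 1)n(n + 1)(n^4 + n^2 + 1).

(n - 1)n(n + 1)(n^4 + n^2 + 1)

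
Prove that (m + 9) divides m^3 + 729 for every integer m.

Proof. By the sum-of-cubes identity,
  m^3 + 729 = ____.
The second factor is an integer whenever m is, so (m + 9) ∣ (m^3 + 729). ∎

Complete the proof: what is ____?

a^3 + b^3 = (a + b)(a^2 - ab + b^2). With a = m, b = 9:
m^3 + 729 = (m + 9)(m^2 - 9m + 81).

(m + 9)(m^2 - 9m + 81)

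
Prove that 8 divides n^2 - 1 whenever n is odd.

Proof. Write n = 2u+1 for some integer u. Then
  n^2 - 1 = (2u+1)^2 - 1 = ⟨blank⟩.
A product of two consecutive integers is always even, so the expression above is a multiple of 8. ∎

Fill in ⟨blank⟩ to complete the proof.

4u(u + 1)

(2u+1)^2 - 1 = 4u^2 + 4u + 1 - 1 = 4u^2 + 4u = 4u(u+1).
Since u and u+1 are consecutive, u(u+1) is even, and 4·(even) is a multiple of 8.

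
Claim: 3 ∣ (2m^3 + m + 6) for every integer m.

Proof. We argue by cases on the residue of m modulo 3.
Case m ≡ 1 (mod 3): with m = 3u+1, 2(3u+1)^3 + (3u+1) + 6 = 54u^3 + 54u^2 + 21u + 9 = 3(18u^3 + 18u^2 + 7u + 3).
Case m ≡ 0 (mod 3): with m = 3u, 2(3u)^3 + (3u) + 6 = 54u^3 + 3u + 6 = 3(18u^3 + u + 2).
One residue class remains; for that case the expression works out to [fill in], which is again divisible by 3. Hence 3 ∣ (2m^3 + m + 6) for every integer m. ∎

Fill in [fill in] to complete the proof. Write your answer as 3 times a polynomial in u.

The residues treated are {1, 0}, so the missing case is m ≡ 2 (mod 3); write m = 3u+2.
Then 2(3u+2)^3 + (3u+2) + 6 = 54u^3 + 108u^2 + 75u + 24 = 3(18u^3 + 36u^2 + 25u + 8).

3(18u^3 + 36u^2 + 25u + 8)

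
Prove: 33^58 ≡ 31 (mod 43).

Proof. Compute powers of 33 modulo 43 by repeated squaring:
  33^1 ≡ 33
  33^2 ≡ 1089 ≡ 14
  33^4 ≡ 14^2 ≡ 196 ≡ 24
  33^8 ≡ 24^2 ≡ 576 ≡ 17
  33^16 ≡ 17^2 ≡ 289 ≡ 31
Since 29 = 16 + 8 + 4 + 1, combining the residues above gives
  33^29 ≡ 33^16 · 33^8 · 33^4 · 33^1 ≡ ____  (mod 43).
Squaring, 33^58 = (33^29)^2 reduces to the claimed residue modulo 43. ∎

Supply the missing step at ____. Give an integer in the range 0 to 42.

Multiply the listed residues: 31 · 17 · 24 · 33 = 527 → 12648 → 417384.
Reducing modulo 43: 417384 = 9706·43 + 26, so 33^29 ≡ 26.

26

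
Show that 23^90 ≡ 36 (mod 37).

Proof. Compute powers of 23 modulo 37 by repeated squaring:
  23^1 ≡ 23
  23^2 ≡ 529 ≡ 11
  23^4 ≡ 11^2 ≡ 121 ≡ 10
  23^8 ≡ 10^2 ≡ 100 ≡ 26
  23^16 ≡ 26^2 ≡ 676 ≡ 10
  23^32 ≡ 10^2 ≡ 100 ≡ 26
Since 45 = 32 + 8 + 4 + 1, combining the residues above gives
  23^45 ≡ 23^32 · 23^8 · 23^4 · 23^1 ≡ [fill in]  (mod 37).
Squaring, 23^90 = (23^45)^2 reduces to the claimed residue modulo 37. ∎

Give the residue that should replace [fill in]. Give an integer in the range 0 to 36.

23^32 · 23^8 · 23^4 · 23^1 ≡ 26 · 26 · 10 · 23 = 155480.
155480 mod 37 = 6, so 23^45 ≡ 6 (mod 37).

6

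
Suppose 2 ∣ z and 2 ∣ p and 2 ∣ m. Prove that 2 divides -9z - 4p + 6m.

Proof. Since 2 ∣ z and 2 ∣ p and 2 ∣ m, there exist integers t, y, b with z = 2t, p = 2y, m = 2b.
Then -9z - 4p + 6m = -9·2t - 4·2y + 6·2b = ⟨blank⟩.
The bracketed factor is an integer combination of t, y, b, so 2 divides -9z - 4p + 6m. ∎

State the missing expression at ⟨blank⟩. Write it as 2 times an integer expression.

2(6b - 9t - 4y)

Pull the common 2 out of every term: -9·2t - 4·2y + 6·2b = 2(6b - 9t - 4y).
6b - 9t - 4y is an integer, which exhibits the divisibility.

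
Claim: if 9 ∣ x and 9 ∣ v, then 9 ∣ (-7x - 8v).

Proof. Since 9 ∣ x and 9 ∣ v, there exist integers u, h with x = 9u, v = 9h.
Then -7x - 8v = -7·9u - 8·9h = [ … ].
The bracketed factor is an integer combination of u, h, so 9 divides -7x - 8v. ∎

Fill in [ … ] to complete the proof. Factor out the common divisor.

9(-8h - 7u)

Each term has a factor of 9: -7·9u - 8·9h = 9·(-8h - 7u).
Since -8h - 7u is an integer, 9 ∣ (-7x - 8v).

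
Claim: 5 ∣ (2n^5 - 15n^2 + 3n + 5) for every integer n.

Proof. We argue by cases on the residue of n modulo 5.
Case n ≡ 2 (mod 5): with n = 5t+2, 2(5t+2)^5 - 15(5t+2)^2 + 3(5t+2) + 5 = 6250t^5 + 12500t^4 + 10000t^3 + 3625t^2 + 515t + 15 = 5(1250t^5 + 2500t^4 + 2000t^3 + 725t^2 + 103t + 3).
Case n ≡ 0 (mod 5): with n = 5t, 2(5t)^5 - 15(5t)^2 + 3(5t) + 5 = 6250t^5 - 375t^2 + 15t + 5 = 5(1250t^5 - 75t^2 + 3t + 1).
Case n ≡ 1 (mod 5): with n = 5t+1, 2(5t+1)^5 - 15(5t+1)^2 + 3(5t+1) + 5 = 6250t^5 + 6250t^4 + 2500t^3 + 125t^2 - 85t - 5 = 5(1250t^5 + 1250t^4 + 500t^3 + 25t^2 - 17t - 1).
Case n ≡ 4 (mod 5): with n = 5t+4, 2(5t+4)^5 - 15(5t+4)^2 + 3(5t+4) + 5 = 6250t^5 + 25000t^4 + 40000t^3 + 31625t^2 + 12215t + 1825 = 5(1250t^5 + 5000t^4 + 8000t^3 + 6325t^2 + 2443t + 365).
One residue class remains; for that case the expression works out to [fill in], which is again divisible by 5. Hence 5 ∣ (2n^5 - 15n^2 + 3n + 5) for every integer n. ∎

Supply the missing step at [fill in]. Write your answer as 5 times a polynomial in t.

5(1250t^5 + 3750t^4 + 4500t^3 + 2625t^2 + 723t + 73)

The residues treated are {2, 0, 1, 4}, so the missing case is n ≡ 3 (mod 5); write n = 5t+3.
Then 2(5t+3)^5 - 15(5t+3)^2 + 3(5t+3) + 5 = 6250t^5 + 18750t^4 + 22500t^3 + 13125t^2 + 3615t + 365 = 5(1250t^5 + 3750t^4 + 4500t^3 + 2625t^2 + 723t + 73).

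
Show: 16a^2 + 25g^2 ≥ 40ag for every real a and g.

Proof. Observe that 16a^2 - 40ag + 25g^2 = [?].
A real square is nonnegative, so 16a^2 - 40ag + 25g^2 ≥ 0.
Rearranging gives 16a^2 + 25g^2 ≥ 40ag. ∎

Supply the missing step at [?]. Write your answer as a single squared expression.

The leading and trailing coefficients are 4^2 and 5^2, and 40 = 2·4·5, so the trinomial is (4a - 5g)^2.
Hence 16a^2 - 40ag + 25g^2 ≥ 0.

(4a - 5g)^2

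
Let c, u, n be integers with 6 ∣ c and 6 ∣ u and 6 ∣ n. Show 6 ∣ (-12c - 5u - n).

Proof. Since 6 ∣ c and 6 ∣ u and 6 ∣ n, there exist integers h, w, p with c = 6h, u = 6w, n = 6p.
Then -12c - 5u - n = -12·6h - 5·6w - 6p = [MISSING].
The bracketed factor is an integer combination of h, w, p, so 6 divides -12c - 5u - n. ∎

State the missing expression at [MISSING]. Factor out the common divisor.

Each term has a factor of 6: -12·6h - 5·6w - 6p = 6·(-12h - p - 5w).
Since -12h - p - 5w is an integer, 6 ∣ (-12c - 5u - n).

6(-12h - p - 5w)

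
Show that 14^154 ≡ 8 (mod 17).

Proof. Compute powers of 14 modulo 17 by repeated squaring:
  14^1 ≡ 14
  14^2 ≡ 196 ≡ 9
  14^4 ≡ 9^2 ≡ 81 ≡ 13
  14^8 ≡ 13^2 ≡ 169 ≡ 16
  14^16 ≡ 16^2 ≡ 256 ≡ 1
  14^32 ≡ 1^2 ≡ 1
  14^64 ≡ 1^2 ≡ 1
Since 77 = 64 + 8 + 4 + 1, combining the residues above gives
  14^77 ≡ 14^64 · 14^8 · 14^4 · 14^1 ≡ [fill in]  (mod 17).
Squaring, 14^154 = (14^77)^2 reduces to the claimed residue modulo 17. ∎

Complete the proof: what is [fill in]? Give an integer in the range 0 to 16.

5

Multiply the listed residues: 1 · 16 · 13 · 14 = 16 → 208 → 2912.
Reducing modulo 17: 2912 = 171·17 + 5, so 14^77 ≡ 5.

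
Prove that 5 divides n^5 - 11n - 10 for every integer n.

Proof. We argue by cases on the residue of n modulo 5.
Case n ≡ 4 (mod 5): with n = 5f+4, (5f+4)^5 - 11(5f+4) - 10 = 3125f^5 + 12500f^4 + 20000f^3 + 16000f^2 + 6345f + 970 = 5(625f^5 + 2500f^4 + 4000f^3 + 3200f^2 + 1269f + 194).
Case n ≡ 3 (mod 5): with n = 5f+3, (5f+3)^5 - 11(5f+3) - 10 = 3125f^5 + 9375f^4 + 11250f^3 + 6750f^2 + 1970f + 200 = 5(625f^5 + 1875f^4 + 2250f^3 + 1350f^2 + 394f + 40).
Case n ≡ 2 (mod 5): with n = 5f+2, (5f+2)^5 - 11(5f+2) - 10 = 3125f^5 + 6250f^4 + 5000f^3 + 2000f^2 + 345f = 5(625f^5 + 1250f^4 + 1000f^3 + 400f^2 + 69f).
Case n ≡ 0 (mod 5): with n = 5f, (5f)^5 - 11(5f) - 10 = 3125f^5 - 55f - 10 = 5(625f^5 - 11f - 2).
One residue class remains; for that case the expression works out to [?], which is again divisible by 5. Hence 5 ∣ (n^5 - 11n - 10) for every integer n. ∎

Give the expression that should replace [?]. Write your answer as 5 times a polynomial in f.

Only n ≡ 1 (mod 5) is unaccounted for. Put n = 5f+1:
(5f+1)^5 - 11(5f+1) - 10 expands to 3125f^5 + 3125f^4 + 1250f^3 + 250f^2 - 30f - 20,
and factoring out 5 leaves 5(625f^5 + 625f^4 + 250f^3 + 50f^2 - 6f - 4).

5(625f^5 + 625f^4 + 250f^3 + 50f^2 - 6f - 4)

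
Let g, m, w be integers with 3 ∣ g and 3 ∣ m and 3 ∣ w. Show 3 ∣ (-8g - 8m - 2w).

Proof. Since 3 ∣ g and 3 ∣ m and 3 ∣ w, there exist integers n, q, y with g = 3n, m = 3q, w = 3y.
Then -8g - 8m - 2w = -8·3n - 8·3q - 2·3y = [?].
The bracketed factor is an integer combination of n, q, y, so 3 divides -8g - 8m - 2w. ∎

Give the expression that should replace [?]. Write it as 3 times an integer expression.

3(-8n - 8q - 2y)

Each term has a factor of 3: -8·3n - 8·3q - 2·3y = 3·(-8n - 8q - 2y).
Since -8n - 8q - 2y is an integer, 3 ∣ (-8g - 8m - 2w).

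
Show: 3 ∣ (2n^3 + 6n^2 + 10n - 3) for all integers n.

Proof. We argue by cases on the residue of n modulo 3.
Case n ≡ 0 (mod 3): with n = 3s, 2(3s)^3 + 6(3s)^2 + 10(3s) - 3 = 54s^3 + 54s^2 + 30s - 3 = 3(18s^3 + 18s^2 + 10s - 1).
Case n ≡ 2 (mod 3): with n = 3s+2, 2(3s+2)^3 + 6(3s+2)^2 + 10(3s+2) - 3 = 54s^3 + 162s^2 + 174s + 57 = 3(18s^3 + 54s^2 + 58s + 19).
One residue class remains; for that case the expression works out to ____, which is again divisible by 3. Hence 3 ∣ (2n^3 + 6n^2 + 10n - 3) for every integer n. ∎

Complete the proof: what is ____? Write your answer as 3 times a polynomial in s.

The residues treated are {0, 2}, so the missing case is n ≡ 1 (mod 3); write n = 3s+1.
Then 2(3s+1)^3 + 6(3s+1)^2 + 10(3s+1) - 3 = 54s^3 + 108s^2 + 84s + 15 = 3(18s^3 + 36s^2 + 28s + 5).

3(18s^3 + 36s^2 + 28s + 5)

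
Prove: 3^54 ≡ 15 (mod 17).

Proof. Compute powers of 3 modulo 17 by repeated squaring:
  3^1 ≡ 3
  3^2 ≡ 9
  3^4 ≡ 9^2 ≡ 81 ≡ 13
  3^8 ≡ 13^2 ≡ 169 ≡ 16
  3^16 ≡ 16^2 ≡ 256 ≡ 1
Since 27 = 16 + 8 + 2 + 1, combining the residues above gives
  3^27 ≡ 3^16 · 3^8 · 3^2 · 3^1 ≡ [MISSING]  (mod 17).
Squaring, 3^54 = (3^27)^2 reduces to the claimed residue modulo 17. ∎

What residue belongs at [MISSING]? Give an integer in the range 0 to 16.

7

Multiply the listed residues: 1 · 16 · 9 · 3 = 16 → 144 → 432.
Reducing modulo 17: 432 = 25·17 + 7, so 3^27 ≡ 7.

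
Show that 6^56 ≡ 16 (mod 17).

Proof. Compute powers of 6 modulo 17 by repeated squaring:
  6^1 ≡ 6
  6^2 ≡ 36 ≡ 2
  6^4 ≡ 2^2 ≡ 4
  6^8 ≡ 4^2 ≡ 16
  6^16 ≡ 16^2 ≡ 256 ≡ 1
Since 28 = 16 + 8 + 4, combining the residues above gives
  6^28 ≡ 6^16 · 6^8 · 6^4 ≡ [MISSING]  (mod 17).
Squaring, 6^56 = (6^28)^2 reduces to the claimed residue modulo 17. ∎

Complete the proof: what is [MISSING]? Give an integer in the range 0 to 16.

6^16 · 6^8 · 6^4 ≡ 1 · 16 · 4 = 64.
64 mod 17 = 13, so 6^28 ≡ 13 (mod 17).

13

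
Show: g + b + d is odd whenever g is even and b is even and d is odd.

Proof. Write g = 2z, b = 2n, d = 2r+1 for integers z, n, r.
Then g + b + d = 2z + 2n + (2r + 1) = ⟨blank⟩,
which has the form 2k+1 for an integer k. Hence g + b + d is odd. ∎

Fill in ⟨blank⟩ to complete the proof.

Expanding: 2z + 2n + (2r + 1) = 2n + 2r + 2z + 1.
Every term except the constant is even, so this is 2(n + r + z) + 1,
and n + r + z ∈ ℤ gives the required form.

2(n + r + z) + 1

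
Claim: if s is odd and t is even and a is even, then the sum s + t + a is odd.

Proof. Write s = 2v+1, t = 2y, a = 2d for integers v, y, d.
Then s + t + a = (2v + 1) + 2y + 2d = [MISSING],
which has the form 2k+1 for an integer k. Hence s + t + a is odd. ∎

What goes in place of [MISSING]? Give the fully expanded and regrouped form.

2(d + v + y) + 1

(2v + 1) + 2y + 2d = 2d + 2v + 2y + 1
= 2(d + v + y) + 1.
Since d + v + y is an integer, the sum is of the form 2k+1 for an integer k.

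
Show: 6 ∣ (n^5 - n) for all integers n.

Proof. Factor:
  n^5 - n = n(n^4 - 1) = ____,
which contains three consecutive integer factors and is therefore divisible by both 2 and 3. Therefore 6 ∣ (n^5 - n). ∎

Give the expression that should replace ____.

(n - 1)n(n + 1)(n^2 + 1)

n^4 - 1 = (n^2 - 1)(n^2 + 1), and n^2 - 1 = (n-1)(n+1).
So n(n^4 - 1) = (n - 1)n(n + 1)(n^2 + 1).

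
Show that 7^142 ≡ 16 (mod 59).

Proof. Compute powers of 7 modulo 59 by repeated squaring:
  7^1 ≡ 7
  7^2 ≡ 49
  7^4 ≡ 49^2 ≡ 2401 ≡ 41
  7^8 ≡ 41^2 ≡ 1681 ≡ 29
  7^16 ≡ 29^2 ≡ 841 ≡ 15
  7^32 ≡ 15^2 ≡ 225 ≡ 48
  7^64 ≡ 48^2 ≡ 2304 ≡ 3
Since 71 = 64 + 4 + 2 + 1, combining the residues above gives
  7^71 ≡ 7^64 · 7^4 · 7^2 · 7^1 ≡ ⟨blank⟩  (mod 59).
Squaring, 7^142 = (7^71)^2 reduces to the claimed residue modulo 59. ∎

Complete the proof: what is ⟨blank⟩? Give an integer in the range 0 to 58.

7^64 · 7^4 · 7^2 · 7^1 ≡ 3 · 41 · 49 · 7 = 42189.
42189 mod 59 = 4, so 7^71 ≡ 4 (mod 59).

4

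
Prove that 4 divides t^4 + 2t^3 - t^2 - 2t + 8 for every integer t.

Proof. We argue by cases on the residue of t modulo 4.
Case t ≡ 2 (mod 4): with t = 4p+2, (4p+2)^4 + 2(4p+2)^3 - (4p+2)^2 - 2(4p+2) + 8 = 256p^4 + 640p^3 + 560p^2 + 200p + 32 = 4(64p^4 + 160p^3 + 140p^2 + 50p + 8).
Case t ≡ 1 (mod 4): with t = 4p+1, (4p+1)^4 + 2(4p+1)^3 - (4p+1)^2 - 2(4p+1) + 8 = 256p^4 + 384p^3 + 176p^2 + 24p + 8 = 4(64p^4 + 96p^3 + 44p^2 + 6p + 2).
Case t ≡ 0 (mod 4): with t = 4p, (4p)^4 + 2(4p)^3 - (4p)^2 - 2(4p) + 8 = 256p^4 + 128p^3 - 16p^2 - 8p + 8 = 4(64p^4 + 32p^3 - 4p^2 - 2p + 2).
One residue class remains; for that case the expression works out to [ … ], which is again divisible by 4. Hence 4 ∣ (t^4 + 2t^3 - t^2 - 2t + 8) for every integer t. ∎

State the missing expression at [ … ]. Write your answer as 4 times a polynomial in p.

4(64p^4 + 224p^3 + 284p^2 + 154p + 32)

The residues treated are {2, 1, 0}, so the missing case is t ≡ 3 (mod 4); write t = 4p+3.
Then (4p+3)^4 + 2(4p+3)^3 - (4p+3)^2 - 2(4p+3) + 8 = 256p^4 + 896p^3 + 1136p^2 + 616p + 128 = 4(64p^4 + 224p^3 + 284p^2 + 154p + 32).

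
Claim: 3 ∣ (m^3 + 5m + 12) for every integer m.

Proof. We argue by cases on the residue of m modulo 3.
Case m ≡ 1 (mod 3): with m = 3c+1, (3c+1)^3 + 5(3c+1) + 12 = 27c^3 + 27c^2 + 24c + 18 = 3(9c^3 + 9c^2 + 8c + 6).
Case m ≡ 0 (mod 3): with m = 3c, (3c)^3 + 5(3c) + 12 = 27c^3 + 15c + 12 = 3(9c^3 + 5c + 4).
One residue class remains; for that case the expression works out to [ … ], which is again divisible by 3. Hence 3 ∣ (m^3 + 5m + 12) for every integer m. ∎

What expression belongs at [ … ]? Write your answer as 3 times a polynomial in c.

3(9c^3 + 18c^2 + 17c + 10)

The residues treated are {1, 0}, so the missing case is m ≡ 2 (mod 3); write m = 3c+2.
Then (3c+2)^3 + 5(3c+2) + 12 = 27c^3 + 54c^2 + 51c + 30 = 3(9c^3 + 18c^2 + 17c + 10).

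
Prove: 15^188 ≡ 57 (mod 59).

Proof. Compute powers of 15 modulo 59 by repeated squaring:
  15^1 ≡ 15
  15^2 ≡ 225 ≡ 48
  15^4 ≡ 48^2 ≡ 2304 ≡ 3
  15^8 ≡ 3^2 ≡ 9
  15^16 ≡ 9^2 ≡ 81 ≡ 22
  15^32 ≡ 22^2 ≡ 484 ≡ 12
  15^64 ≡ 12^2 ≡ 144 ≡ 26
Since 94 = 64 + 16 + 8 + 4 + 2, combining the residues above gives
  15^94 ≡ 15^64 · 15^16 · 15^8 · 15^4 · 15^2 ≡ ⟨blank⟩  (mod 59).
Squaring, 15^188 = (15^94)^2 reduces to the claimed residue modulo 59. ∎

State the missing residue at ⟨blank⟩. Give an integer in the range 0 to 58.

Multiply the listed residues: 26 · 22 · 9 · 3 · 48 = 572 → 5148 → 15444 → 741312.
Reducing modulo 59: 741312 = 12564·59 + 36, so 15^94 ≡ 36.

36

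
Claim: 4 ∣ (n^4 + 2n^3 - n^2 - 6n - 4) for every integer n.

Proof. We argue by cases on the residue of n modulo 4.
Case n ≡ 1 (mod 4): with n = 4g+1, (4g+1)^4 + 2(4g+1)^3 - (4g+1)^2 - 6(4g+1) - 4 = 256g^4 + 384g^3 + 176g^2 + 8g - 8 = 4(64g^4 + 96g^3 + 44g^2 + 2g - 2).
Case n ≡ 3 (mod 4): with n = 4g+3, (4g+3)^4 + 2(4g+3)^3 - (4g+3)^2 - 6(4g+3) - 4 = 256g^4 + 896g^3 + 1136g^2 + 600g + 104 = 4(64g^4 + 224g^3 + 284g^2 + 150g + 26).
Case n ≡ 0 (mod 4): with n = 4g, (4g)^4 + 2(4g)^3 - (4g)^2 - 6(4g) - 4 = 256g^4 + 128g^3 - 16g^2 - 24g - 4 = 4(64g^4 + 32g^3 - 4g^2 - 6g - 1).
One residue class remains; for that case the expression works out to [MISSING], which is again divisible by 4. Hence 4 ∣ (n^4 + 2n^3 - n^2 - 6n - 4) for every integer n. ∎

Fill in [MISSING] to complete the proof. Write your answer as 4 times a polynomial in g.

4(64g^4 + 160g^3 + 140g^2 + 46g + 3)

The residues treated are {1, 3, 0}, so the missing case is n ≡ 2 (mod 4); write n = 4g+2.
Then (4g+2)^4 + 2(4g+2)^3 - (4g+2)^2 - 6(4g+2) - 4 = 256g^4 + 640g^3 + 560g^2 + 184g + 12 = 4(64g^4 + 160g^3 + 140g^2 + 46g + 3).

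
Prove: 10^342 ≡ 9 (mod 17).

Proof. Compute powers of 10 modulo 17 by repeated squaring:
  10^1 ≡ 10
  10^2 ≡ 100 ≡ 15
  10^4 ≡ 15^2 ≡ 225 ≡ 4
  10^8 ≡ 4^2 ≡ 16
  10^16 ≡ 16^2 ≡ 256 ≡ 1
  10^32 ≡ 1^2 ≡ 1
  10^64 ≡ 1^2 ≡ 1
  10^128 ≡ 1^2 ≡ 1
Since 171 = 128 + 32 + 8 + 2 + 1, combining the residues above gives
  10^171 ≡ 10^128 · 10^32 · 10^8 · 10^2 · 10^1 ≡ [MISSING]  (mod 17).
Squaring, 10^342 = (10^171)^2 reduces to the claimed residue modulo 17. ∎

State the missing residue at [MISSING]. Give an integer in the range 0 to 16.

3

Multiply the listed residues: 1 · 1 · 16 · 15 · 10 = 1 → 16 → 240 → 2400.
Reducing modulo 17: 2400 = 141·17 + 3, so 10^171 ≡ 3.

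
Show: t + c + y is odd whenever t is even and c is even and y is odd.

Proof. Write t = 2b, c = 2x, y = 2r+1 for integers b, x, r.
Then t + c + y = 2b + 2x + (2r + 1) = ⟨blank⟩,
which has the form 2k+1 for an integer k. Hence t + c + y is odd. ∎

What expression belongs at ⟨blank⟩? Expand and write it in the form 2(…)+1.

2b + 2x + (2r + 1) = 2b + 2r + 2x + 1
= 2(b + r + x) + 1.
Since b + r + x is an integer, the sum is of the form 2k+1 for an integer k.

2(b + r + x) + 1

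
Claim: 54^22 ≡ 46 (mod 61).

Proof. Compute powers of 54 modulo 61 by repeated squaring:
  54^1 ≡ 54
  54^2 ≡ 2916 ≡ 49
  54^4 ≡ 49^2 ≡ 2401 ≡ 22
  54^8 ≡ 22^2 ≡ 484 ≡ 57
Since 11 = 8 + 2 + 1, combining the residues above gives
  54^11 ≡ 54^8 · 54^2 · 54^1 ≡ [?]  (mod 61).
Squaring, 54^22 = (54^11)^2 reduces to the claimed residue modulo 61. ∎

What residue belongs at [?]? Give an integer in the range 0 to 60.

30

54^8 · 54^2 · 54^1 ≡ 57 · 49 · 54 = 150822.
150822 mod 61 = 30, so 54^11 ≡ 30 (mod 61).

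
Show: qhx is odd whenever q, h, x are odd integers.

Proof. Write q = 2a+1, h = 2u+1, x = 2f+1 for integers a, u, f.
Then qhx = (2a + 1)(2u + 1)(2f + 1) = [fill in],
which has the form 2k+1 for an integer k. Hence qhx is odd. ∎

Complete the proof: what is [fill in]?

2(4afu + 2af + 2au + a + 2fu + f + u) + 1

(2a + 1)(2u + 1)(2f + 1) = 8afu + 4af + 4au + 2a + 4fu + 2f + 2u + 1
= 2(4afu + 2af + 2au + a + 2fu + f + u) + 1.
Since 4afu + 2af + 2au + a + 2fu + f + u is an integer, the product is of the form 2k+1 for an integer k.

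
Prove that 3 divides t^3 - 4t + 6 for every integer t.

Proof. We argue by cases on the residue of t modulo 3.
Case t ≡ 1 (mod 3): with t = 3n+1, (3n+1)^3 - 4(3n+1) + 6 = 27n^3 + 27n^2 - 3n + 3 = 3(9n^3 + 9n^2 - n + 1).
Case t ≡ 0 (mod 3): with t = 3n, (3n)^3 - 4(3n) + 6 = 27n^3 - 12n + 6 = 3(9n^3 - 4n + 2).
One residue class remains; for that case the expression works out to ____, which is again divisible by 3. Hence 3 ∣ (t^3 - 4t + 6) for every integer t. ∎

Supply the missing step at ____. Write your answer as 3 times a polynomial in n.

The residues treated are {1, 0}, so the missing case is t ≡ 2 (mod 3); write t = 3n+2.
Then (3n+2)^3 - 4(3n+2) + 6 = 27n^3 + 54n^2 + 24n + 6 = 3(9n^3 + 18n^2 + 8n + 2).

3(9n^3 + 18n^2 + 8n + 2)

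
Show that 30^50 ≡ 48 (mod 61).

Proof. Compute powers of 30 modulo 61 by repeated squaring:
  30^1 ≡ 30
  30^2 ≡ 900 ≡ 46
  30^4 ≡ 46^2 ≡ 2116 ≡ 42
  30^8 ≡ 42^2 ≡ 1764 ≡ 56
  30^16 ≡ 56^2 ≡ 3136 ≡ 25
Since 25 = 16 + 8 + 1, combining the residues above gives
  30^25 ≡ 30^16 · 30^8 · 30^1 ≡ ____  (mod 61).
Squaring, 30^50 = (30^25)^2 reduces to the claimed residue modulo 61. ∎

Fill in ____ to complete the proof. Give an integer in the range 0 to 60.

30^16 · 30^8 · 30^1 ≡ 25 · 56 · 30 = 42000.
42000 mod 61 = 32, so 30^25 ≡ 32 (mod 61).

32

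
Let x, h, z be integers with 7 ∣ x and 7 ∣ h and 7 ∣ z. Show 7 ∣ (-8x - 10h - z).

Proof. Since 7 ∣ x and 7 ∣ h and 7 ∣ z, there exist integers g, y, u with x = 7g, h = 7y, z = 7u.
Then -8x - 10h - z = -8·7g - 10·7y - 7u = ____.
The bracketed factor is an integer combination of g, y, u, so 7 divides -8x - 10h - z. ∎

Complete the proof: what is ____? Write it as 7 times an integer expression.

Pull the common 7 out of every term: -8·7g - 10·7y - 7u = 7(-8g - u - 10y).
-8g - u - 10y is an integer, which exhibits the divisibility.

7(-8g - u - 10y)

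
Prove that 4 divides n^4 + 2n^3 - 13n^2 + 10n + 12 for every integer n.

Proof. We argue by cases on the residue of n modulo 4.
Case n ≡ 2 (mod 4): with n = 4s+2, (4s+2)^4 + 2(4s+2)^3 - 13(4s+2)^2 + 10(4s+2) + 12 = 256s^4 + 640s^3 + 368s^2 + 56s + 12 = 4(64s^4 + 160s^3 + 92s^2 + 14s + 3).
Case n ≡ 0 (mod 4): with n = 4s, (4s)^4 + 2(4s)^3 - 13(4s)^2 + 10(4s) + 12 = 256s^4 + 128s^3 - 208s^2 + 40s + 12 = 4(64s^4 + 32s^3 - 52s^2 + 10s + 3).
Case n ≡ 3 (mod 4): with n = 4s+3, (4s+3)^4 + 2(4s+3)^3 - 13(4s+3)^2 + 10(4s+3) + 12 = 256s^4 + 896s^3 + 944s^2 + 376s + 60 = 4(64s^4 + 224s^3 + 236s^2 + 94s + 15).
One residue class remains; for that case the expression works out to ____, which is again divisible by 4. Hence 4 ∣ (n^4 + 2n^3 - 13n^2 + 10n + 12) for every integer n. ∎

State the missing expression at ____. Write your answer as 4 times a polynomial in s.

4(64s^4 + 96s^3 - 4s^2 - 6s + 3)

Only n ≡ 1 (mod 4) is unaccounted for. Put n = 4s+1:
(4s+1)^4 + 2(4s+1)^3 - 13(4s+1)^2 + 10(4s+1) + 12 expands to 256s^4 + 384s^3 - 16s^2 - 24s + 12,
and factoring out 4 leaves 4(64s^4 + 96s^3 - 4s^2 - 6s + 3).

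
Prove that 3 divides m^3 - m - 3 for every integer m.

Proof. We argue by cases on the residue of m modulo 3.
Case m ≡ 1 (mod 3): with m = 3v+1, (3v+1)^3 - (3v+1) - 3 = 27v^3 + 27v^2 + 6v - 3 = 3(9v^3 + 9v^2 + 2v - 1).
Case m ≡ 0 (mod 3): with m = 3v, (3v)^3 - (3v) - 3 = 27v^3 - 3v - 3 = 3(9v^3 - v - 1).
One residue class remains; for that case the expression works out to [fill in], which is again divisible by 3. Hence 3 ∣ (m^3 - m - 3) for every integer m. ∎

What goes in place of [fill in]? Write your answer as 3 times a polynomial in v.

3(9v^3 + 18v^2 + 11v + 1)

Only m ≡ 2 (mod 3) is unaccounted for. Put m = 3v+2:
(3v+2)^3 - (3v+2) - 3 expands to 27v^3 + 54v^2 + 33v + 3,
and factoring out 3 leaves 3(9v^3 + 18v^2 + 11v + 1).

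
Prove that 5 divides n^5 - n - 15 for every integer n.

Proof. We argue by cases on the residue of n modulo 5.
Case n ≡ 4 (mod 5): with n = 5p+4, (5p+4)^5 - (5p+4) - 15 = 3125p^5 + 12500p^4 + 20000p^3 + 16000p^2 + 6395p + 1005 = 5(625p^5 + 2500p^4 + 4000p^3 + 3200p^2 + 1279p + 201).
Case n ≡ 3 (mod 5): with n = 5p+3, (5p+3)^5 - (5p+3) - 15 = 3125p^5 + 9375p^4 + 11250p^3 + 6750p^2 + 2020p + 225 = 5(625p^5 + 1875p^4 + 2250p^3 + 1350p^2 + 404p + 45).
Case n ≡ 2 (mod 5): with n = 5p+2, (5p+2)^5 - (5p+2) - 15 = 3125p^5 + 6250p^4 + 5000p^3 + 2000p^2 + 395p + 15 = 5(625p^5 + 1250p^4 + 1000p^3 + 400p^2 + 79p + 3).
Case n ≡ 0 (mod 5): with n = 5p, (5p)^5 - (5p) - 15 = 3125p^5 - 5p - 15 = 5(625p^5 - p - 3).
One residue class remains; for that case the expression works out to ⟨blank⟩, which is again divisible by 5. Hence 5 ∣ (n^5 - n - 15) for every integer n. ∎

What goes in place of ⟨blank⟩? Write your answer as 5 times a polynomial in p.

5(625p^5 + 625p^4 + 250p^3 + 50p^2 + 4p - 3)

Only n ≡ 1 (mod 5) is unaccounted for. Put n = 5p+1:
(5p+1)^5 - (5p+1) - 15 expands to 3125p^5 + 3125p^4 + 1250p^3 + 250p^2 + 20p - 15,
and factoring out 5 leaves 5(625p^5 + 625p^4 + 250p^3 + 50p^2 + 4p - 3).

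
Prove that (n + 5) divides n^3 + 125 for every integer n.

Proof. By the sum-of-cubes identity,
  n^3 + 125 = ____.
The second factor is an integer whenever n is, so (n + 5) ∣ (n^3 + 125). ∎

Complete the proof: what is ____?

(n + 5)(n^2 - 5n + 25)

a^3 + b^3 = (a + b)(a^2 - ab + b^2). With a = n, b = 5:
n^3 + 125 = (n + 5)(n^2 - 5n + 25).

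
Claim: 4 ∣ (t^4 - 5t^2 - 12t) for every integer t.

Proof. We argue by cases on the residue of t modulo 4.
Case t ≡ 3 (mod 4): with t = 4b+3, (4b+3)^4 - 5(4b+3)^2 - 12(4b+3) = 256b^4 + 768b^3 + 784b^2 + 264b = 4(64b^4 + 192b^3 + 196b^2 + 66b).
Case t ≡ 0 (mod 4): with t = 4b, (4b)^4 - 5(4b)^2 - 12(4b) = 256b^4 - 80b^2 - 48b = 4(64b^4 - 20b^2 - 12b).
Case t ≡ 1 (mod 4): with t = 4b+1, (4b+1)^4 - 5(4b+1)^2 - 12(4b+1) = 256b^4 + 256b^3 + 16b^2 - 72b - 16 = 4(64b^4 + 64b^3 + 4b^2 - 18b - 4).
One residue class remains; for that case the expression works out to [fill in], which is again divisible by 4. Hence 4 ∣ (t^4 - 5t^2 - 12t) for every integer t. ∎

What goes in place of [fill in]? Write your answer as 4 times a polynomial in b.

4(64b^4 + 128b^3 + 76b^2 - 7)

The residues treated are {3, 0, 1}, so the missing case is t ≡ 2 (mod 4); write t = 4b+2.
Then (4b+2)^4 - 5(4b+2)^2 - 12(4b+2) = 256b^4 + 512b^3 + 304b^2 - 28 = 4(64b^4 + 128b^3 + 76b^2 - 7).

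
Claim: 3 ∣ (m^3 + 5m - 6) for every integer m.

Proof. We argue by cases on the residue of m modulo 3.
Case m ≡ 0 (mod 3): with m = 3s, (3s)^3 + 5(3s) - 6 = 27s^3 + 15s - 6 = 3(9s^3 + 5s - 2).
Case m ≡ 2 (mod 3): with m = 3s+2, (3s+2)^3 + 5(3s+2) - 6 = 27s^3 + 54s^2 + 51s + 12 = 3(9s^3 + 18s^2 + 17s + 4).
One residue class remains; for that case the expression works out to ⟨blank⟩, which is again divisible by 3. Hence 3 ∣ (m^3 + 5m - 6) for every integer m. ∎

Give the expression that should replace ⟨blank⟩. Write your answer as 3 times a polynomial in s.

3(9s^3 + 9s^2 + 8s)

Only m ≡ 1 (mod 3) is unaccounted for. Put m = 3s+1:
(3s+1)^3 + 5(3s+1) - 6 expands to 27s^3 + 27s^2 + 24s,
and factoring out 3 leaves 3(9s^3 + 9s^2 + 8s).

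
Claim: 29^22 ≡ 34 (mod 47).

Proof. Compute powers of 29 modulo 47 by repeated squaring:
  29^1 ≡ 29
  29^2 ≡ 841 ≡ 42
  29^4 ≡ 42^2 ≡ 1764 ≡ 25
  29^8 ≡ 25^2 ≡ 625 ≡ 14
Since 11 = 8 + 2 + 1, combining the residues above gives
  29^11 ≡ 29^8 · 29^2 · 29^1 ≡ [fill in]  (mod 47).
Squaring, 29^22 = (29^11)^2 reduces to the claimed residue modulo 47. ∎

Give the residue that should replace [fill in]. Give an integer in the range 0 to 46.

29^8 · 29^2 · 29^1 ≡ 14 · 42 · 29 = 17052.
17052 mod 47 = 38, so 29^11 ≡ 38 (mod 47).

38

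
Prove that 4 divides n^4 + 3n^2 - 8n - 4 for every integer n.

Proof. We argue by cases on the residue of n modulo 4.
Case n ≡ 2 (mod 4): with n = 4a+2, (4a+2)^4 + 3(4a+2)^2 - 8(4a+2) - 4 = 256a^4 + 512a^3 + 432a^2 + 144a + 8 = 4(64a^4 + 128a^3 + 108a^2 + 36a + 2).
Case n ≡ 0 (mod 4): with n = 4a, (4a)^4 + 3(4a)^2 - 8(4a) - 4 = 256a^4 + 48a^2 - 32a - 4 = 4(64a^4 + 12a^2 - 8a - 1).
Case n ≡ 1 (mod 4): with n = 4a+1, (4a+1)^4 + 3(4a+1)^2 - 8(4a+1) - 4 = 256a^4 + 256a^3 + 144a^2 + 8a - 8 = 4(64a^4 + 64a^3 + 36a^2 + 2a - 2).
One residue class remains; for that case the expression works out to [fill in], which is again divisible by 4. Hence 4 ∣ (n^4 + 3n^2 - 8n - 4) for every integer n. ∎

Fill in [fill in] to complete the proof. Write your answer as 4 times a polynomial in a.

The residues treated are {2, 0, 1}, so the missing case is n ≡ 3 (mod 4); write n = 4a+3.
Then (4a+3)^4 + 3(4a+3)^2 - 8(4a+3) - 4 = 256a^4 + 768a^3 + 912a^2 + 472a + 80 = 4(64a^4 + 192a^3 + 228a^2 + 118a + 20).

4(64a^4 + 192a^3 + 228a^2 + 118a + 20)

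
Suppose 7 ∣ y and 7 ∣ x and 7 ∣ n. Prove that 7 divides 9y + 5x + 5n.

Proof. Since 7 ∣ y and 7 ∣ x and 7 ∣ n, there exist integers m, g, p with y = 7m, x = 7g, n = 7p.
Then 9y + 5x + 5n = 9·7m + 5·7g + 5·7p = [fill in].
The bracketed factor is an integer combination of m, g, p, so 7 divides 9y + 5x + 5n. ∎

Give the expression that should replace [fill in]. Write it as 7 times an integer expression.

7(5g + 9m + 5p)

Each term has a factor of 7: 9·7m + 5·7g + 5·7p = 7·(5g + 9m + 5p).
Since 5g + 9m + 5p is an integer, 7 ∣ (9y + 5x + 5n).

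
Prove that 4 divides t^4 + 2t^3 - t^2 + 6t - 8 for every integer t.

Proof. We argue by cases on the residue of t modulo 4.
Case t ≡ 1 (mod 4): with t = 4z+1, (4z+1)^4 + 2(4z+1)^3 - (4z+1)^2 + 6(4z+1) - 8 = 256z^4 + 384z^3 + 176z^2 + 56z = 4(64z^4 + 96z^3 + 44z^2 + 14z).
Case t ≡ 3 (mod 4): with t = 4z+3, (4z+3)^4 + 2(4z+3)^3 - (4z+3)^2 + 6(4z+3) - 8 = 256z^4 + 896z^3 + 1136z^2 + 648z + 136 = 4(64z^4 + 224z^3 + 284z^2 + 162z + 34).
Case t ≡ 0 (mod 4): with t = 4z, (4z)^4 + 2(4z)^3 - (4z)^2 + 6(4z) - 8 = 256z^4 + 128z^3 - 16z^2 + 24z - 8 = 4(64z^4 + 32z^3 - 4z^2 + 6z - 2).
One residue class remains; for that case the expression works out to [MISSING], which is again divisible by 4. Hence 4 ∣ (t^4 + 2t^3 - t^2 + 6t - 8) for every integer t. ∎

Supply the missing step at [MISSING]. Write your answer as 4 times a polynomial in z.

Only t ≡ 2 (mod 4) is unaccounted for. Put t = 4z+2:
(4z+2)^4 + 2(4z+2)^3 - (4z+2)^2 + 6(4z+2) - 8 expands to 256z^4 + 640z^3 + 560z^2 + 232z + 32,
and factoring out 4 leaves 4(64z^4 + 160z^3 + 140z^2 + 58z + 8).

4(64z^4 + 160z^3 + 140z^2 + 58z + 8)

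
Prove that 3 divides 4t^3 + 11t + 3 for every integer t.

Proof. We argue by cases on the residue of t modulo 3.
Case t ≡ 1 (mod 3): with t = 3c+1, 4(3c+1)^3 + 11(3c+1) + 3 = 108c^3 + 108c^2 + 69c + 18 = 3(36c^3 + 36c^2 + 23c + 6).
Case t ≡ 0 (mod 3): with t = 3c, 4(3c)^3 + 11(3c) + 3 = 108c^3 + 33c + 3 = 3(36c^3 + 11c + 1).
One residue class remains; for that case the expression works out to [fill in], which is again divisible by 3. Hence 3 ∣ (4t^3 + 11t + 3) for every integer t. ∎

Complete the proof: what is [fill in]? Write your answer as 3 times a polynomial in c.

3(36c^3 + 72c^2 + 59c + 19)

Only t ≡ 2 (mod 3) is unaccounted for. Put t = 3c+2:
4(3c+2)^3 + 11(3c+2) + 3 expands to 108c^3 + 216c^2 + 177c + 57,
and factoring out 3 leaves 3(36c^3 + 72c^2 + 59c + 19).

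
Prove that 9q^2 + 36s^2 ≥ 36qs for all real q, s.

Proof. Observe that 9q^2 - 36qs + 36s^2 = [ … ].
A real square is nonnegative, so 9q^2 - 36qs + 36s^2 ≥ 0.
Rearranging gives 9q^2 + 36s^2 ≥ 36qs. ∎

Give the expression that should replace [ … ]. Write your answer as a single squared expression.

(3q - 6s)^2

9q^2 - 36qs + 36s^2 is a perfect-square trinomial: the outer terms are (3q)^2 and (6s)^2, and the cross term is -2·3q·6s.
So 9q^2 - 36qs + 36s^2 = (3q - 6s)^2 ≥ 0.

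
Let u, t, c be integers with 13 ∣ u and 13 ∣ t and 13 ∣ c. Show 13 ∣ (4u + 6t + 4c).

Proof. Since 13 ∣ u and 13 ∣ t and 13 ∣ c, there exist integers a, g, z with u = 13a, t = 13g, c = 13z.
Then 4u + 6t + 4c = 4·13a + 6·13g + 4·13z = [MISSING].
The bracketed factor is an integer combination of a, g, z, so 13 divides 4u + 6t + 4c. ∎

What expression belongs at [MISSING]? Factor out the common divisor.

13(4a + 6g + 4z)

Each term has a factor of 13: 4·13a + 6·13g + 4·13z = 13·(4a + 6g + 4z).
Since 4a + 6g + 4z is an integer, 13 ∣ (4u + 6t + 4c).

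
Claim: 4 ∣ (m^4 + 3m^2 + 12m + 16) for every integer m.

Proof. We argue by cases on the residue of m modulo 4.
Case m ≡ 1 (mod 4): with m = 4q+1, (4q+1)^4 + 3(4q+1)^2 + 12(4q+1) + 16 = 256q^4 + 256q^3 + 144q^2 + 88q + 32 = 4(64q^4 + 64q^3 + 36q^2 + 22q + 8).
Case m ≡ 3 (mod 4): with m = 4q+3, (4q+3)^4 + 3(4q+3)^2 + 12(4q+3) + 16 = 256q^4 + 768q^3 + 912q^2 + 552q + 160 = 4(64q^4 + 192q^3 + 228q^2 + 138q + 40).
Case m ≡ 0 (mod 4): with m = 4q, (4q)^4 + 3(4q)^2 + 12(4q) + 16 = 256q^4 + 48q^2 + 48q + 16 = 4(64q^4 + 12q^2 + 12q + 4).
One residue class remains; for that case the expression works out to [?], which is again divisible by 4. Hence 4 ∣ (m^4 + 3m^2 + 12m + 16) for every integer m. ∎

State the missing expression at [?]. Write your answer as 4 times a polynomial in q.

4(64q^4 + 128q^3 + 108q^2 + 56q + 17)

Only m ≡ 2 (mod 4) is unaccounted for. Put m = 4q+2:
(4q+2)^4 + 3(4q+2)^2 + 12(4q+2) + 16 expands to 256q^4 + 512q^3 + 432q^2 + 224q + 68,
and factoring out 4 leaves 4(64q^4 + 128q^3 + 108q^2 + 56q + 17).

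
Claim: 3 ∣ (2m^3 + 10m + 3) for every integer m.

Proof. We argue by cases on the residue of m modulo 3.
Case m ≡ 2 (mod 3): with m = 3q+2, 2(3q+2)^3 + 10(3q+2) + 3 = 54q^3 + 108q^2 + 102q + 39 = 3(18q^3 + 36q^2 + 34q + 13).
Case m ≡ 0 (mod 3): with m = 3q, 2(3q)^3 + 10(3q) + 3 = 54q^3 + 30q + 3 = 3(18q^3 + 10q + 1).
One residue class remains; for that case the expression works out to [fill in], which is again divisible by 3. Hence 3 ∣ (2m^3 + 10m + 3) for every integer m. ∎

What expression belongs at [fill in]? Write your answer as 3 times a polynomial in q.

3(18q^3 + 18q^2 + 16q + 5)

The residues treated are {2, 0}, so the missing case is m ≡ 1 (mod 3); write m = 3q+1.
Then 2(3q+1)^3 + 10(3q+1) + 3 = 54q^3 + 54q^2 + 48q + 15 = 3(18q^3 + 18q^2 + 16q + 5).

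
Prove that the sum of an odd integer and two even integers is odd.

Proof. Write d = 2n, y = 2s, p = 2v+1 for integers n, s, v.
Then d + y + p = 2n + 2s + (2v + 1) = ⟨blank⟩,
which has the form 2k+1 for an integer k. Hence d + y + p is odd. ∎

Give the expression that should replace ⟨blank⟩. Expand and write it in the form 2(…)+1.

2n + 2s + (2v + 1) = 2n + 2s + 2v + 1
= 2(n + s + v) + 1.
Since n + s + v is an integer, the sum is of the form 2k+1 for an integer k.

2(n + s + v) + 1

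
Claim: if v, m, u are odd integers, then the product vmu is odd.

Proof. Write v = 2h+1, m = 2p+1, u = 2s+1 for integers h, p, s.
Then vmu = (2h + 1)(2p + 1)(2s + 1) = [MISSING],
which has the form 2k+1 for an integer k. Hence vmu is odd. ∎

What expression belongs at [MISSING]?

2(4hps + 2hp + 2hs + h + 2ps + p + s) + 1

Expanding: (2h + 1)(2p + 1)(2s + 1) = 8hps + 4hp + 4hs + 2h + 4ps + 2p + 2s + 1.
Every term except the constant is even, so this is 2(4hps + 2hp + 2hs + h + 2ps + p + s) + 1,
and 4hps + 2hp + 2hs + h + 2ps + p + s ∈ ℤ gives the required form.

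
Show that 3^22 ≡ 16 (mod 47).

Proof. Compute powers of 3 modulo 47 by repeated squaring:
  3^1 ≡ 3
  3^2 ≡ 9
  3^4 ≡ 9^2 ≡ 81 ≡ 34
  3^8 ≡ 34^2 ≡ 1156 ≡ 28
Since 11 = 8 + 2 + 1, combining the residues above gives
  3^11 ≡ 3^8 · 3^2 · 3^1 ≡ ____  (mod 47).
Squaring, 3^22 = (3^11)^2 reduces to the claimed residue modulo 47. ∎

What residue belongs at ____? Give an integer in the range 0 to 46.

4

Multiply the listed residues: 28 · 9 · 3 = 252 → 756.
Reducing modulo 47: 756 = 16·47 + 4, so 3^11 ≡ 4.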